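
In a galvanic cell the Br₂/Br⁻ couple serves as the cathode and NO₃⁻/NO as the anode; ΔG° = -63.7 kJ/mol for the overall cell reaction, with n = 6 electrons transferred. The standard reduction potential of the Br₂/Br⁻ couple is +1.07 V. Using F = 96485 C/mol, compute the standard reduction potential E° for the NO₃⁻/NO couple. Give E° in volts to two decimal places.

E°cell = −ΔG°/(nF) = −(-63.7×10³)/((6)(96485)) = +0.110 V.
Since Br₂/Br⁻ is the cathode and NO₃⁻/NO the anode, E°cell = E°(Br₂/Br⁻) − E°(NO₃⁻/NO).
So E°(NO₃⁻/NO) = E°(Br₂/Br⁻) − E°cell = (+1.07) − (+0.110) = +0.96 V.

+0.96 V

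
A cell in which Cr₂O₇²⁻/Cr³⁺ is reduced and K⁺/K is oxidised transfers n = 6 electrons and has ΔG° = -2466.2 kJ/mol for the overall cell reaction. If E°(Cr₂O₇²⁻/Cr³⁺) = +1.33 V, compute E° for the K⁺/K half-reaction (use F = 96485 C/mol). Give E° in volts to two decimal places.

E°cell = −ΔG°/(nF) = −(-2466.2×10³)/((6)(96485)) = +4.260 V.
Since Cr₂O₇²⁻/Cr³⁺ is the cathode and K⁺/K the anode, E°cell = E°(Cr₂O₇²⁻/Cr³⁺) − E°(K⁺/K).
So E°(K⁺/K) = E°(Cr₂O₇²⁻/Cr³⁺) − E°cell = (+1.33) − (+4.260) = -2.93 V.

-2.93 V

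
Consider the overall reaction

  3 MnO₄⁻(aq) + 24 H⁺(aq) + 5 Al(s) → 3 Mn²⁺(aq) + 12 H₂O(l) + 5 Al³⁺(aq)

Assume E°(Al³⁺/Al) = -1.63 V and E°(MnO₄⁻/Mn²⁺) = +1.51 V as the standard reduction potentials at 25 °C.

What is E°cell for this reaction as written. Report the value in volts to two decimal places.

The MnO₄⁻/Mn²⁺ couple has the higher reduction potential, so it is the cathode; Al³⁺/Al is oxidised at the anode.
E°cell = E°(cathode) − E°(anode) = (+1.51) − (-1.63) = +3.14 V.

+3.14 V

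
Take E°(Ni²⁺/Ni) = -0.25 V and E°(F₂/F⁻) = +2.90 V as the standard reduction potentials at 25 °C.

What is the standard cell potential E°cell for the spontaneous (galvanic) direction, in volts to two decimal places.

+3.15 V

The F₂/F⁻ couple has the higher reduction potential, so it is the cathode; Ni²⁺/Ni is oxidised at the anode.
E°cell = E°(cathode) − E°(anode) = (+2.90) − (-0.25) = +3.15 V.
Since E°cell > 0, the reaction is spontaneous under standard conditions.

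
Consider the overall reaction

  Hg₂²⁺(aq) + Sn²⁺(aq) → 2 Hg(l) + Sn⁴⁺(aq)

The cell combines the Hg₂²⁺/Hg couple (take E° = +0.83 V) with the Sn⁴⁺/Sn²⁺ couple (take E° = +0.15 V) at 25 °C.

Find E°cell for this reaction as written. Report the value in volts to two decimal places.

+0.68 V

The Hg₂²⁺/Hg couple has the higher reduction potential, so it is the cathode; Sn⁴⁺/Sn²⁺ is oxidised at the anode.
E°cell = E°(cathode) − E°(anode) = (+0.83) − (+0.15) = +0.68 V.
Since E°cell > 0, the reaction is spontaneous under standard conditions.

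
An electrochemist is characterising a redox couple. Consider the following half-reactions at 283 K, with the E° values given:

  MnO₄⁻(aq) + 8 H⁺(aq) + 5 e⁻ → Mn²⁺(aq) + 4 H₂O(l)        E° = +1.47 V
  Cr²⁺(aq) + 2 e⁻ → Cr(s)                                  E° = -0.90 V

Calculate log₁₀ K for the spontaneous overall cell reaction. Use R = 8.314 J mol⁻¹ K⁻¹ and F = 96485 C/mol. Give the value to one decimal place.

Cathode: MnO₄⁻/Mn²⁺; anode: Cr²⁺/Cr. E°cell = (+1.47) − (-0.90) = +2.37 V, with n = 10.
ΔG° = −nFE° = −RT ln K, so ln K = nFE°/(RT) = (10)(96485)(+2.37) / ((8.314)(283)) = 971.878.
log₁₀ K = 971.878 / ln 10 = 422.1.

422.1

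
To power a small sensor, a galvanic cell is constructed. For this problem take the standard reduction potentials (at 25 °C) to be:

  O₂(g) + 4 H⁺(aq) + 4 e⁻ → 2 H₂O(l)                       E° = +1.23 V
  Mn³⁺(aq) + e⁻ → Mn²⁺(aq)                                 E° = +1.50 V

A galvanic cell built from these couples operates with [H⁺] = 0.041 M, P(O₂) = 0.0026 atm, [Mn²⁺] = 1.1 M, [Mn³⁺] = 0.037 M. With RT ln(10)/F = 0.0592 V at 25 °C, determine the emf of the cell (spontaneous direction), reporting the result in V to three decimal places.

+0.303 V

Mn³⁺/Mn²⁺ is the cathode (higher E°), O₂/H₂O the anode: E°cell = +1.50 − (+1.23) = +0.27 V, n = 4.
Overall: 4 Mn³⁺(aq) + 2 H₂O(l) → 4 Mn²⁺(aq) + O₂(g) + 4 H⁺(aq)
Q = [Mn²⁺]^4·P(O₂)·[H⁺]^4 / ([Mn³⁺]^4); log Q = -2.241.
E = E° − (0.0592/n) log Q = +0.27 − (0.0592/4)(-2.241) = +0.303 V.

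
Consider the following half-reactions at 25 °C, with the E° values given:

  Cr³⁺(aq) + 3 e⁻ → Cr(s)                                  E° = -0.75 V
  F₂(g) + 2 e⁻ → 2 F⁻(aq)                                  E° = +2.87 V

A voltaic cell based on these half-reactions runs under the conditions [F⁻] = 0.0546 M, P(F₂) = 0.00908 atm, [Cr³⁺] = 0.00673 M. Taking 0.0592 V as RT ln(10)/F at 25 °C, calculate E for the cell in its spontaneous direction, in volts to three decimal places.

F₂/F⁻ is the cathode (higher E°), Cr³⁺/Cr the anode: E°cell = +2.87 − (-0.75) = +3.62 V, n = 6.
Overall: 3 F₂(g) + 2 Cr(s) → 6 F⁻(aq) + 2 Cr³⁺(aq)
Q = [F⁻]^6·[Cr³⁺]^2 / (P(F₂)^3); log Q = -5.795.
E = E° − (0.0592/n) log Q = +3.62 − (0.0592/6)(-5.795) = +3.677 V.

+3.677 V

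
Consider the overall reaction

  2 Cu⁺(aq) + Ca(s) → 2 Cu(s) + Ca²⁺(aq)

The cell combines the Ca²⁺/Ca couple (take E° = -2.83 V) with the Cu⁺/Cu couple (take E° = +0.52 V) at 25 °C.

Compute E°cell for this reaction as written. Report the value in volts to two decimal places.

The Cu⁺/Cu couple has the higher reduction potential, so it is the cathode; Ca²⁺/Ca is oxidised at the anode.
E°cell = E°(cathode) − E°(anode) = (+0.52) − (-2.83) = +3.35 V.
Since E°cell > 0, the reaction is spontaneous under standard conditions.

+3.35 V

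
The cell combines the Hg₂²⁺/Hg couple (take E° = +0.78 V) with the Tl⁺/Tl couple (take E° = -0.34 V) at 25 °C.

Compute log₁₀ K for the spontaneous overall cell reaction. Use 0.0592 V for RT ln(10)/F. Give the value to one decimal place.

37.8

Cathode: Hg₂²⁺/Hg; anode: Tl⁺/Tl. E°cell = +1.12 V, n = 2.
log K = nE°cell / 0.0592 = (2)(+1.12) / 0.0592 = 37.8.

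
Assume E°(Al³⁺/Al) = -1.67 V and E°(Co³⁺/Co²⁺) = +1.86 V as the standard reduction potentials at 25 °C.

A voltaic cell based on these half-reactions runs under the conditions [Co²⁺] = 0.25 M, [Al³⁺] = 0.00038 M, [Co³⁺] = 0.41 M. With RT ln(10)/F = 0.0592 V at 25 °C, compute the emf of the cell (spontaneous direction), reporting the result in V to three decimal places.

Co³⁺/Co²⁺ is the cathode (higher E°), Al³⁺/Al the anode: E°cell = +1.86 − (-1.67) = +3.53 V, n = 3.
Overall: 3 Co³⁺(aq) + Al(s) → 3 Co²⁺(aq) + Al³⁺(aq)
Q = [Co²⁺]^3·[Al³⁺] / ([Co³⁺]^3); log Q = -4.065.
E = E° − (0.0592/n) log Q = +3.53 − (0.0592/3)(-4.065) = +3.610 V.

+3.610 V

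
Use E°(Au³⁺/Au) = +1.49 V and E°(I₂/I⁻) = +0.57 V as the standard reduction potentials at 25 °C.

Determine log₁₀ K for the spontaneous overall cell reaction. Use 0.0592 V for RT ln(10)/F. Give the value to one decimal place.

93.2

Cathode: Au³⁺/Au; anode: I₂/I⁻. E°cell = +0.92 V, n = 6.
log K = nE°cell / 0.0592 = (6)(+0.92) / 0.0592 = 93.2.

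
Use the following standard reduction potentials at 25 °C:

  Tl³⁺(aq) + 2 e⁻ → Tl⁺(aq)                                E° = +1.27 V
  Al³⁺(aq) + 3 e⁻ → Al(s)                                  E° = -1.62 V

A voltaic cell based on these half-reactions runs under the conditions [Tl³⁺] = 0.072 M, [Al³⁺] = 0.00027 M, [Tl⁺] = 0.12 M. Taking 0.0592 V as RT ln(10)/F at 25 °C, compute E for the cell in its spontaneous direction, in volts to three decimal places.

+2.954 V

Tl³⁺/Tl⁺ is the cathode (higher E°), Al³⁺/Al the anode: E°cell = +1.27 − (-1.62) = +2.89 V, n = 6.
Overall: 3 Tl³⁺(aq) + 2 Al(s) → 3 Tl⁺(aq) + 2 Al³⁺(aq)
Q = [Tl⁺]^3·[Al³⁺]^2 / ([Tl³⁺]^3); log Q = -6.472.
E = E° − (0.0592/n) log Q = +2.89 − (0.0592/6)(-6.472) = +2.954 V.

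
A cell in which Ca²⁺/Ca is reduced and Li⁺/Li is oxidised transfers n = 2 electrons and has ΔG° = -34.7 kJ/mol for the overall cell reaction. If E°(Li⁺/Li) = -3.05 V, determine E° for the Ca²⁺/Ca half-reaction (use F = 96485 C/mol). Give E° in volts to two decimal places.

E°cell = −ΔG°/(nF) = −(-34.7×10³)/((2)(96485)) = +0.180 V.
Since Ca²⁺/Ca is the cathode and Li⁺/Li the anode, E°cell = E°(Ca²⁺/Ca) − E°(Li⁺/Li).
So E°(Ca²⁺/Ca) = E°cell + E°(Li⁺/Li) = +0.180 + (-3.05) = -2.87 V.

-2.87 V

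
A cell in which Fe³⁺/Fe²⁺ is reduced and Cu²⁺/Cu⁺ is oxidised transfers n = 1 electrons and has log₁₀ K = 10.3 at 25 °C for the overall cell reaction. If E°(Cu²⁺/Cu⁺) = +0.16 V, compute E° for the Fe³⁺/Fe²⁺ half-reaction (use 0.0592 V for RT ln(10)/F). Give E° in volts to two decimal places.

+0.77 V

E°cell = (0.0592/n)·log K = (0.0592/1)(10.3) = +0.610 V.
Since Fe³⁺/Fe²⁺ is the cathode and Cu²⁺/Cu⁺ the anode, E°cell = E°(Fe³⁺/Fe²⁺) − E°(Cu²⁺/Cu⁺).
So E°(Fe³⁺/Fe²⁺) = E°cell + E°(Cu²⁺/Cu⁺) = +0.610 + (+0.16) = +0.77 V.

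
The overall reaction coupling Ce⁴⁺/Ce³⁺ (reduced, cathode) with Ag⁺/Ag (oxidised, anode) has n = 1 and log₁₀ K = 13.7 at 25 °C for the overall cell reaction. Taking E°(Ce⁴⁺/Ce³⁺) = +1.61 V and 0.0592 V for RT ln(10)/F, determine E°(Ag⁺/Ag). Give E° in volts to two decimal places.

+0.80 V

E°cell = (0.0592/n)·log K = (0.0592/1)(13.7) = +0.811 V.
Since Ce⁴⁺/Ce³⁺ is the cathode and Ag⁺/Ag the anode, E°cell = E°(Ce⁴⁺/Ce³⁺) − E°(Ag⁺/Ag).
So E°(Ag⁺/Ag) = E°(Ce⁴⁺/Ce³⁺) − E°cell = (+1.61) − (+0.811) = +0.80 V.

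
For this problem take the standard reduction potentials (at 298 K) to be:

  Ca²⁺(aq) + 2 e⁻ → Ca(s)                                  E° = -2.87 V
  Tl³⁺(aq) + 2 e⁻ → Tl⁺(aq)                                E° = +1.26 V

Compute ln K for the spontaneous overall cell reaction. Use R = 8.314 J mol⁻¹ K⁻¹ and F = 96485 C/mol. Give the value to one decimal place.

321.7

Cathode: Tl³⁺/Tl⁺; anode: Ca²⁺/Ca. E°cell = (+1.26) − (-2.87) = +4.13 V, with n = 2.
ΔG° = −nFE° = −RT ln K, so ln K = nFE°/(RT) = (2)(96485)(+4.13) / ((8.314)(298)) = 321.672.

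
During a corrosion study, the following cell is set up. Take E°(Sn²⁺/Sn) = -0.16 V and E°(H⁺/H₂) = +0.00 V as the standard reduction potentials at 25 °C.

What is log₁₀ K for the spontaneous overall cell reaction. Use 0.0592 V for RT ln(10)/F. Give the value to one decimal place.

5.4

Cathode: H⁺/H₂; anode: Sn²⁺/Sn. E°cell = +0.16 V, n = 2.
log K = nE°cell / 0.0592 = (2)(+0.16) / 0.0592 = 5.4.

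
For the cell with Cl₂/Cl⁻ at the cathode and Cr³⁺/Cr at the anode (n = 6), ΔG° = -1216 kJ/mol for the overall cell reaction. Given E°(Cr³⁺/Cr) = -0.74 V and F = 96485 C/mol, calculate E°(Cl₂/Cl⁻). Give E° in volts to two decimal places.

+1.36 V

E°cell = −ΔG°/(nF) = −(-1216×10³)/((6)(96485)) = +2.100 V.
Since Cl₂/Cl⁻ is the cathode and Cr³⁺/Cr the anode, E°cell = E°(Cl₂/Cl⁻) − E°(Cr³⁺/Cr).
So E°(Cl₂/Cl⁻) = E°cell + E°(Cr³⁺/Cr) = +2.100 + (-0.74) = +1.36 V.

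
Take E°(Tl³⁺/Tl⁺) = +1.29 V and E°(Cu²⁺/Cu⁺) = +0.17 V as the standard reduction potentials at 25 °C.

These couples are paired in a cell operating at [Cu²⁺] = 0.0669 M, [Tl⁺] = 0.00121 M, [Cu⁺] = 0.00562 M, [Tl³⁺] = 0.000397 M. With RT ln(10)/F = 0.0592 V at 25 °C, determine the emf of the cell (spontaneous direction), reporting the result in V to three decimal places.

+1.042 V

Tl³⁺/Tl⁺ is the cathode (higher E°), Cu²⁺/Cu⁺ the anode: E°cell = +1.29 − (+0.17) = +1.12 V, n = 2.
Overall: Tl³⁺(aq) + 2 Cu⁺(aq) → Tl⁺(aq) + 2 Cu²⁺(aq)
Q = [Tl⁺]·[Cu²⁺]^2 / ([Tl³⁺]·[Cu⁺]^2); log Q = 2.635.
E = E° − (0.0592/n) log Q = +1.12 − (0.0592/2)(2.635) = +1.042 V.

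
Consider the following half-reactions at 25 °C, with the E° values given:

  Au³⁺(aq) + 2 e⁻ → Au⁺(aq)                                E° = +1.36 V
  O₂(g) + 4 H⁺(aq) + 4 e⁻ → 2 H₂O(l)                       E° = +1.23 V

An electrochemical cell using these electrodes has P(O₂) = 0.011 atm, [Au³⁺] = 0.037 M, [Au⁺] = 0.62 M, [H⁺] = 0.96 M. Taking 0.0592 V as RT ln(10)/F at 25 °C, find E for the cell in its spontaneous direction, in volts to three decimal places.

Au³⁺/Au⁺ is the cathode (higher E°), O₂/H₂O the anode: E°cell = +1.36 − (+1.23) = +0.13 V, n = 4.
Overall: 2 Au³⁺(aq) + 2 H₂O(l) → 2 Au⁺(aq) + O₂(g) + 4 H⁺(aq)
Q = [Au⁺]^2·P(O₂)·[H⁺]^4 / ([Au³⁺]^2); log Q = 0.419.
E = E° − (0.0592/n) log Q = +0.13 − (0.0592/4)(0.419) = +0.124 V.

+0.124 V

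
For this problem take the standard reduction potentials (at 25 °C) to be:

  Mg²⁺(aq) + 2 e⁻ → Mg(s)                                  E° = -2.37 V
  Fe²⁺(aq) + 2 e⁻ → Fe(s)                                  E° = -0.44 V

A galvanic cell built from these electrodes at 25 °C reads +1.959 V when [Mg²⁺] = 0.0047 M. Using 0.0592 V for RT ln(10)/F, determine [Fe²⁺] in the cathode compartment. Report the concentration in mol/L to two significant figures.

Fe²⁺/Fe is the cathode, Mg²⁺/Mg the anode: E°cell = +1.93 V, n = 2.
Overall reaction: Fe²⁺(aq) + Mg(s) → Fe(s) + Mg²⁺(aq); Q = [Mg²⁺]^1/[Fe²⁺]^1.
From E = E° − (0.0592/n) log Q: log Q = (E° − E)·n/0.0592 = (+1.93 − (+1.959))·2/0.0592 = -0.9797.
So 1·log[Fe²⁺] = 1·log(0.0047) − log Q = -2.3279 − (-0.9797) = -1.3482; [Fe²⁺] = 10^(-1.3482) ≈ 0.045 M.

0.045 M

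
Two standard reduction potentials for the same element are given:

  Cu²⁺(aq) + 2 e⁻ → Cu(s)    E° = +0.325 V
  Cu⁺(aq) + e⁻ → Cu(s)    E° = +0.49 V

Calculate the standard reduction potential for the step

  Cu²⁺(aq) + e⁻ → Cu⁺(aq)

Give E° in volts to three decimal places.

Sequential free energies add, so n₃E°₃ = n₁E°₁ + n₂E°₂.
With n₃ = 2, and the known step contributing 1×(+0.49) V, the unknown satisfies 1·E° = 2×(+0.325) − 1×(+0.49) = +0.160.
E° = +0.160 / 1 = +0.160 V.

+0.160 V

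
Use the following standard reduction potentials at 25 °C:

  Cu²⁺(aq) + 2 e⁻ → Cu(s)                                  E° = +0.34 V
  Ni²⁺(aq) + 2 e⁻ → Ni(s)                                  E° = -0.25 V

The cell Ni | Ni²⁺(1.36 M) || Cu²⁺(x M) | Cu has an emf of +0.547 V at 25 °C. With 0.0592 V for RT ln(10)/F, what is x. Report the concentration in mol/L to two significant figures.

0.048 M

Cu²⁺/Cu is the cathode, Ni²⁺/Ni the anode: E°cell = +0.59 V, n = 2.
Overall reaction: Cu²⁺(aq) + Ni(s) → Cu(s) + Ni²⁺(aq); Q = [Ni²⁺]^1/[Cu²⁺]^1.
From E = E° − (0.0592/n) log Q: log Q = (E° − E)·n/0.0592 = (+0.59 − (+0.547))·2/0.0592 = 1.4527.
So 1·log[Cu²⁺] = 1·log(1.36) − log Q = 0.1335 − (1.4527) = -1.3192; [Cu²⁺] = 10^(-1.3192) ≈ 0.048 M.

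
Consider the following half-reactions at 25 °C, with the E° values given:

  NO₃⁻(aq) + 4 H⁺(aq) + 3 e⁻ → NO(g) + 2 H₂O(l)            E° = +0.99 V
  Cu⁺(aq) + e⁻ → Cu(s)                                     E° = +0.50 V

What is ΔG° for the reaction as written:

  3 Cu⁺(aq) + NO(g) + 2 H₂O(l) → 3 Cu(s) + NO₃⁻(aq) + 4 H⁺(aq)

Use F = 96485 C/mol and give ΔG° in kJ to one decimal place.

+141.8 kJ

As written, Cu⁺/Cu is reduced (cathode) and NO₃⁻/NO is oxidised (anode), so E°cell = (+0.50) − (+0.99) = -0.49 V.
Balancing electrons gives n = 3.
ΔG° = −nFE° = −(3)(96485)(-0.49) = 141,833 J = +141.8 kJ.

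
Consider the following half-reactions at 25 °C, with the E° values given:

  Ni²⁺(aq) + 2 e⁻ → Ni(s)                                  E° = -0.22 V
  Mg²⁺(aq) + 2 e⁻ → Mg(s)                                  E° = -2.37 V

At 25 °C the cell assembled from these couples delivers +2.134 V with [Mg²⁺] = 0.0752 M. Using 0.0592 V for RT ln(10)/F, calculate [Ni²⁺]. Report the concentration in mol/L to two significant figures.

Ni²⁺/Ni is the cathode, Mg²⁺/Mg the anode: E°cell = +2.15 V, n = 2.
Overall reaction: Ni²⁺(aq) + Mg(s) → Ni(s) + Mg²⁺(aq); Q = [Mg²⁺]^1/[Ni²⁺]^1.
From E = E° − (0.0592/n) log Q: log Q = (E° − E)·n/0.0592 = (+2.15 − (+2.134))·2/0.0592 = 0.5405.
So 1·log[Ni²⁺] = 1·log(0.0752) − log Q = -1.1238 − (0.5405) = -1.6643; [Ni²⁺] = 10^(-1.6643) ≈ 0.022 M.

0.022 M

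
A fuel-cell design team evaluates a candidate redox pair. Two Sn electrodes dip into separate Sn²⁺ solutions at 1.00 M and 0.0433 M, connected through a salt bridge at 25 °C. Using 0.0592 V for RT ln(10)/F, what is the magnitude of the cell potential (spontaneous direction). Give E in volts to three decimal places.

+0.040 V

For a concentration cell E°cell = 0. The 1.00 M side is the cathode (reduction is favoured where [Sn²⁺] is higher).
With n = 2, E = −(0.0592/2) log([Sn²⁺]ₐₙ/[Sn²⁺]꜀ₐₜ) = −(0.0592/2) log(0.0433/1) = −(0.0592/2)(-1.364) = +0.040 V.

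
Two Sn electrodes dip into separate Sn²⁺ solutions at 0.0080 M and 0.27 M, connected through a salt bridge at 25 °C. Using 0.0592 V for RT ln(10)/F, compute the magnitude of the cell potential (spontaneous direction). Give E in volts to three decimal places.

For a concentration cell E°cell = 0. The 0.27 M side is the cathode (reduction is favoured where [Sn²⁺] is higher).
With n = 2, E = −(0.0592/2) log([Sn²⁺]ₐₙ/[Sn²⁺]꜀ₐₜ) = −(0.0592/2) log(0.008/0.27) = −(0.0592/2)(-1.528) = +0.045 V.

+0.045 V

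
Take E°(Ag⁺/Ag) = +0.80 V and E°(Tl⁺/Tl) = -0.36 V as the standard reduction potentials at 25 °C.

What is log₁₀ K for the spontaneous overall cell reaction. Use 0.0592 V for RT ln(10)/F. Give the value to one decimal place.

Cathode: Ag⁺/Ag; anode: Tl⁺/Tl. E°cell = +1.16 V, n = 1.
log K = nE°cell / 0.0592 = (1)(+1.16) / 0.0592 = 19.6.

19.6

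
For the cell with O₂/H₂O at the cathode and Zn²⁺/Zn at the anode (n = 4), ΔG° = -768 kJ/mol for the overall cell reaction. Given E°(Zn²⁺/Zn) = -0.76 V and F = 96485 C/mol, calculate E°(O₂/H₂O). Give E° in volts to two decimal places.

+1.23 V

E°cell = −ΔG°/(nF) = −(-768×10³)/((4)(96485)) = +1.990 V.
Since O₂/H₂O is the cathode and Zn²⁺/Zn the anode, E°cell = E°(O₂/H₂O) − E°(Zn²⁺/Zn).
So E°(O₂/H₂O) = E°cell + E°(Zn²⁺/Zn) = +1.990 + (-0.76) = +1.23 V.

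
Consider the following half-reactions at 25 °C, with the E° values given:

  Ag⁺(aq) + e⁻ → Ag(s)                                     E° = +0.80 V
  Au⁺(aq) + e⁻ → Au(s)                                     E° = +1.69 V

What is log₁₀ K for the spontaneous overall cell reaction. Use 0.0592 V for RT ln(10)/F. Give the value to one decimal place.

Cathode: Au⁺/Au; anode: Ag⁺/Ag. E°cell = +0.89 V, n = 1.
log K = nE°cell / 0.0592 = (1)(+0.89) / 0.0592 = 15.0.

15.0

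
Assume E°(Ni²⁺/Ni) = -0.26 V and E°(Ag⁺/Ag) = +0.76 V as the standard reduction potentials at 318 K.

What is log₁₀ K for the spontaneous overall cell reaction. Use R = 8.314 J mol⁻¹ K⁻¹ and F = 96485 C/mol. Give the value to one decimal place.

32.3

Cathode: Ag⁺/Ag; anode: Ni²⁺/Ni. E°cell = (+0.76) − (-0.26) = +1.02 V, with n = 2.
ΔG° = −nFE° = −RT ln K, so ln K = nFE°/(RT) = (2)(96485)(+1.02) / ((8.314)(318)) = 74.448.
log₁₀ K = 74.448 / ln 10 = 32.3.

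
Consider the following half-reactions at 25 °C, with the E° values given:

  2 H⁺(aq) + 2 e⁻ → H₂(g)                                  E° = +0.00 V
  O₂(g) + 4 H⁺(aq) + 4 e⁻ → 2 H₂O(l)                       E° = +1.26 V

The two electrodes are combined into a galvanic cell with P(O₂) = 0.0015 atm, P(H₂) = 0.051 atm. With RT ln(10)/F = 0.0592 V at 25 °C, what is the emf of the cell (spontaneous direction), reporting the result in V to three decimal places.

+1.180 V

O₂/H₂O is the cathode (higher E°), H⁺/H₂ the anode: E°cell = +1.26 − (+0.00) = +1.26 V, n = 4.
Overall: O₂(g) + 2 H₂(g) → 2 H₂O(l)
Q = 1 / (P(O₂)·P(H₂)^2); log Q = 5.409.
E = E° − (0.0592/n) log Q = +1.26 − (0.0592/4)(5.409) = +1.180 V.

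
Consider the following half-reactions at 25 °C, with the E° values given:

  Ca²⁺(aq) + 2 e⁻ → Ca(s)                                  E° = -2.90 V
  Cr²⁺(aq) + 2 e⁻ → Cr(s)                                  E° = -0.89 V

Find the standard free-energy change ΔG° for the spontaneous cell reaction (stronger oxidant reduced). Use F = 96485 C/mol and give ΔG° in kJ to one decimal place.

-387.9 kJ

Cr²⁺/Cr (E° = -0.89 V) is the cathode; Ca²⁺/Ca (E° = -2.90 V) is the anode, so E°cell = +2.01 V.
Balancing electrons gives n = 2 (lcm of 2 and 2).
ΔG° = −nFE° = −(2)(96485)(+2.01) = -387,870 J = -387.9 kJ.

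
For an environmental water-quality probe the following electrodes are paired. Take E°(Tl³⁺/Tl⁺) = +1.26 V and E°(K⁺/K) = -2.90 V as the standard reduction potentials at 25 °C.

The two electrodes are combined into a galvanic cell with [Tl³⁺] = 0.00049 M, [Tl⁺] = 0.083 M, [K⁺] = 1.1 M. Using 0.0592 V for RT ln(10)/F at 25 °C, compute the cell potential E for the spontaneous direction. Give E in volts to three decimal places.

+4.092 V

Tl³⁺/Tl⁺ is the cathode (higher E°), K⁺/K the anode: E°cell = +1.26 − (-2.90) = +4.16 V, n = 2.
Overall: Tl³⁺(aq) + 2 K(s) → Tl⁺(aq) + 2 K⁺(aq)
Q = [Tl⁺]·[K⁺]^2 / ([Tl³⁺]); log Q = 2.312.
E = E° − (0.0592/n) log Q = +4.16 − (0.0592/2)(2.312) = +4.092 V.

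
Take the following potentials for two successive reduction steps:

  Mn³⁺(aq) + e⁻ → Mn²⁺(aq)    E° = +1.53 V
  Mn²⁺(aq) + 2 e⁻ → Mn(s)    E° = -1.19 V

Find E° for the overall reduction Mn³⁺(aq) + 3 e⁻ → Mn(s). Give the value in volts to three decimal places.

Standard free energies of sequential steps add: ΔG°₃ = ΔG°₁ + ΔG°₂, so n₃E°₃ = n₁E°₁ + n₂E°₂.
E°₃ = (1×+1.53 + 2×-1.19) / 3 = (-0.850) / 3 = -0.283 V.
Simply averaging or adding the two E° values would be wrong; the electron-weighted sum is required.

-0.283 V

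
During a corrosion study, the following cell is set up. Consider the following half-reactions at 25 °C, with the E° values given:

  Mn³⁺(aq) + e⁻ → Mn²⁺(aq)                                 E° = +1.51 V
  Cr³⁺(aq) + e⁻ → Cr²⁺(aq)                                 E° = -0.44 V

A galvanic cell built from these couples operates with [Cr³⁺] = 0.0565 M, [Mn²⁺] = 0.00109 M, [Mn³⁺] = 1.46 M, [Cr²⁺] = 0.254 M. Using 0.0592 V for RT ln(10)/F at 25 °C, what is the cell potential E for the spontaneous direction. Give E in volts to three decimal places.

Mn³⁺/Mn²⁺ is the cathode (higher E°), Cr³⁺/Cr²⁺ the anode: E°cell = +1.51 − (-0.44) = +1.95 V, n = 1.
Overall: Mn³⁺(aq) + Cr²⁺(aq) → Mn²⁺(aq) + Cr³⁺(aq)
Q = [Mn²⁺]·[Cr³⁺] / ([Mn³⁺]·[Cr²⁺]); log Q = -3.780.
E = E° − (0.0592/n) log Q = +1.95 − (0.0592/1)(-3.780) = +2.174 V.

+2.174 V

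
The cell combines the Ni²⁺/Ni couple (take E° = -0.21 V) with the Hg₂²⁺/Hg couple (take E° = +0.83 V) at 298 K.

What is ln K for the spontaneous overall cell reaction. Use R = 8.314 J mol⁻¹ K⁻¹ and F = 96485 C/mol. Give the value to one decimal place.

81.0

Cathode: Hg₂²⁺/Hg; anode: Ni²⁺/Ni. E°cell = (+0.83) − (-0.21) = +1.04 V, with n = 2.
ΔG° = −nFE° = −RT ln K, so ln K = nFE°/(RT) = (2)(96485)(+1.04) / ((8.314)(298)) = 81.002.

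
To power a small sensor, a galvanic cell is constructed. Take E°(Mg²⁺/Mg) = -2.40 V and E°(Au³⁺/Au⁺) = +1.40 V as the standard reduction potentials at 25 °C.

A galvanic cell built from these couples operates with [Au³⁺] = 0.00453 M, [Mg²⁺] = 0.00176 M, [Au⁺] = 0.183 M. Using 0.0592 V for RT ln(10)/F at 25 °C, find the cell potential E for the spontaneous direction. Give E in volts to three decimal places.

+3.834 V

Au³⁺/Au⁺ is the cathode (higher E°), Mg²⁺/Mg the anode: E°cell = +1.40 − (-2.40) = +3.80 V, n = 2.
Overall: Au³⁺(aq) + Mg(s) → Au⁺(aq) + Mg²⁺(aq)
Q = [Au⁺]·[Mg²⁺] / ([Au³⁺]); log Q = -1.148.
E = E° − (0.0592/n) log Q = +3.80 − (0.0592/2)(-1.148) = +3.834 V.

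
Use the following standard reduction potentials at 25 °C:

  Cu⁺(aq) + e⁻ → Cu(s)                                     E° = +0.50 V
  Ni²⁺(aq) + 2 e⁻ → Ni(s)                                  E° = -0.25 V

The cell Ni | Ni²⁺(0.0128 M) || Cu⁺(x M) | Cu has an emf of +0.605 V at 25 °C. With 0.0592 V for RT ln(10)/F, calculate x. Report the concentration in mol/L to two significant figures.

Cu⁺/Cu is the cathode, Ni²⁺/Ni the anode: E°cell = +0.75 V, n = 2.
Overall reaction: 2 Cu⁺(aq) + Ni(s) → 2 Cu(s) + Ni²⁺(aq); Q = [Ni²⁺]^1/[Cu⁺]^2.
From E = E° − (0.0592/n) log Q: log Q = (E° − E)·n/0.0592 = (+0.75 − (+0.605))·2/0.0592 = 4.8986.
So 2·log[Cu⁺] = 1·log(0.0128) − log Q = -1.8928 − (4.8986) = -6.7914; log[Cu⁺] = -6.7914 / 2 = -3.3957; [Cu⁺] = 10^(-3.3957) ≈ 0.00040 M.

0.00040 M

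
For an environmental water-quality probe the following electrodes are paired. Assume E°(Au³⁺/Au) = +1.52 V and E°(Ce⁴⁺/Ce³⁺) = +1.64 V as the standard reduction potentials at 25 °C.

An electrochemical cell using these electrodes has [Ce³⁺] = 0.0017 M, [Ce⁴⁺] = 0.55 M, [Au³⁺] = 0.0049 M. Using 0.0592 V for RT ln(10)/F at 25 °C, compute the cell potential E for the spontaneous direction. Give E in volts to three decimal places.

Ce⁴⁺/Ce³⁺ is the cathode (higher E°), Au³⁺/Au the anode: E°cell = +1.64 − (+1.52) = +0.12 V, n = 3.
Overall: 3 Ce⁴⁺(aq) + Au(s) → 3 Ce³⁺(aq) + Au³⁺(aq)
Q = [Ce³⁺]^3·[Au³⁺] / ([Ce⁴⁺]^3); log Q = -9.840.
E = E° − (0.0592/n) log Q = +0.12 − (0.0592/3)(-9.840) = +0.314 V.

+0.314 V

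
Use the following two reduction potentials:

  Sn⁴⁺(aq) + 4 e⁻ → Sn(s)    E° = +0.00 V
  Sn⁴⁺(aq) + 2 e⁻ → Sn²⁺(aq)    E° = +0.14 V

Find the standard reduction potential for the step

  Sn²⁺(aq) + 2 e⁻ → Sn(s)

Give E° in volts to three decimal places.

-0.140 V

Sequential free energies add, so n₃E°₃ = n₁E°₁ + n₂E°₂.
With n₃ = 4, and the known step contributing 2×(+0.14) V, the unknown satisfies 2·E° = 4×(+0.00) − 2×(+0.14) = -0.280.
E° = -0.280 / 2 = -0.140 V.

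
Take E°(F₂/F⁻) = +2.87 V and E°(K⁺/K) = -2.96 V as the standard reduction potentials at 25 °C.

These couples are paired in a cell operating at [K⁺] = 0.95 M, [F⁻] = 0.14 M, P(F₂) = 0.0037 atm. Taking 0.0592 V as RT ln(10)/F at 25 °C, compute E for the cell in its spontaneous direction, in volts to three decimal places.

+5.810 V

F₂/F⁻ is the cathode (higher E°), K⁺/K the anode: E°cell = +2.87 − (-2.96) = +5.83 V, n = 2.
Overall: F₂(g) + 2 K(s) → 2 F⁻(aq) + 2 K⁺(aq)
Q = [F⁻]^2·[K⁺]^2 / (P(F₂)); log Q = 0.680.
E = E° − (0.0592/n) log Q = +5.83 − (0.0592/2)(0.680) = +5.810 V.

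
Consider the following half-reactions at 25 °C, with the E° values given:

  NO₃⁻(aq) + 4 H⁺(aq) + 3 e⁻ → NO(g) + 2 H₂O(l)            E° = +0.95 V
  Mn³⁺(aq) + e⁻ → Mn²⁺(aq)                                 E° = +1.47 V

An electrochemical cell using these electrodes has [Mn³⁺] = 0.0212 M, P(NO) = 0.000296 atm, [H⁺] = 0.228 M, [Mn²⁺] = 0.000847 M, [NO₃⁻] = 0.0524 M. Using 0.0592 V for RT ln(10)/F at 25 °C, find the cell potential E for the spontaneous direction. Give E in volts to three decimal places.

+0.609 V

Mn³⁺/Mn²⁺ is the cathode (higher E°), NO₃⁻/NO the anode: E°cell = +1.47 − (+0.95) = +0.52 V, n = 3.
Overall: 3 Mn³⁺(aq) + NO(g) + 2 H₂O(l) → 3 Mn²⁺(aq) + NO₃⁻(aq) + 4 H⁺(aq)
Q = [Mn²⁺]^3·[NO₃⁻]·[H⁺]^4 / ([Mn³⁺]^3·P(NO)); log Q = -4.516.
E = E° − (0.0592/n) log Q = +0.52 − (0.0592/3)(-4.516) = +0.609 V.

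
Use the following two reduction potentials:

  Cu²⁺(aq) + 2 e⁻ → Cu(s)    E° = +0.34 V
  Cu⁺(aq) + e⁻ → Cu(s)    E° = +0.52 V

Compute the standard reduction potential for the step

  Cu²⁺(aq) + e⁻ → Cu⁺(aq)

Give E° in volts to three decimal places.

+0.160 V

Sequential free energies add, so n₃E°₃ = n₁E°₁ + n₂E°₂.
With n₃ = 2, and the known step contributing 1×(+0.52) V, the unknown satisfies 1·E° = 2×(+0.34) − 1×(+0.52) = +0.160.
E° = +0.160 / 1 = +0.160 V.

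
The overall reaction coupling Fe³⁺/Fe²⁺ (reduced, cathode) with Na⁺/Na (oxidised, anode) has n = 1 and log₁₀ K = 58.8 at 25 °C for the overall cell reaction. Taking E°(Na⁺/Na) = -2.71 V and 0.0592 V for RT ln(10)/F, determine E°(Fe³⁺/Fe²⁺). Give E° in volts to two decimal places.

+0.77 V

E°cell = (0.0592/n)·log K = (0.0592/1)(58.8) = +3.481 V.
Since Fe³⁺/Fe²⁺ is the cathode and Na⁺/Na the anode, E°cell = E°(Fe³⁺/Fe²⁺) − E°(Na⁺/Na).
So E°(Fe³⁺/Fe²⁺) = E°cell + E°(Na⁺/Na) = +3.481 + (-2.71) = +0.77 V.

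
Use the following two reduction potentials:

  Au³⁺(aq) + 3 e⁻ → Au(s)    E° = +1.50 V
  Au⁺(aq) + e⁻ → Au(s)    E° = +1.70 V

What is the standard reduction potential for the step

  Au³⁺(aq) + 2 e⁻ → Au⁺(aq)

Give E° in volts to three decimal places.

+1.400 V

Sequential free energies add, so n₃E°₃ = n₁E°₁ + n₂E°₂.
With n₃ = 3, and the known step contributing 1×(+1.70) V, the unknown satisfies 2·E° = 3×(+1.50) − 1×(+1.70) = +2.800.
E° = +2.800 / 2 = +1.400 V.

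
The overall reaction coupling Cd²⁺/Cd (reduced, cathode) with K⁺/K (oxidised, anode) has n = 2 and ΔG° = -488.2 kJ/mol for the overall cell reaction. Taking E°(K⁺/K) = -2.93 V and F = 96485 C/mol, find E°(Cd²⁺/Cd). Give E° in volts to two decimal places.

-0.40 V

E°cell = −ΔG°/(nF) = −(-488.2×10³)/((2)(96485)) = +2.530 V.
Since Cd²⁺/Cd is the cathode and K⁺/K the anode, E°cell = E°(Cd²⁺/Cd) − E°(K⁺/K).
So E°(Cd²⁺/Cd) = E°cell + E°(K⁺/K) = +2.530 + (-2.93) = -0.40 V.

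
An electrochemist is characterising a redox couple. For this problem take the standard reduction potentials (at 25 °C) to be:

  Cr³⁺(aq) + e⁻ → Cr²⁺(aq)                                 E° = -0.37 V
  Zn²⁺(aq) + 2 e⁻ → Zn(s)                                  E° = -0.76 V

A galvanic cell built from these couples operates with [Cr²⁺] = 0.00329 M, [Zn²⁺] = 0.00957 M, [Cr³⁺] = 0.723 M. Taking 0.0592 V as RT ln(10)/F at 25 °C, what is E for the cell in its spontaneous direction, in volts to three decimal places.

Cr³⁺/Cr²⁺ is the cathode (higher E°), Zn²⁺/Zn the anode: E°cell = -0.37 − (-0.76) = +0.39 V, n = 2.
Overall: 2 Cr³⁺(aq) + Zn(s) → 2 Cr²⁺(aq) + Zn²⁺(aq)
Q = [Cr²⁺]^2·[Zn²⁺] / ([Cr³⁺]^2); log Q = -6.703.
E = E° − (0.0592/n) log Q = +0.39 − (0.0592/2)(-6.703) = +0.588 V.

+0.588 V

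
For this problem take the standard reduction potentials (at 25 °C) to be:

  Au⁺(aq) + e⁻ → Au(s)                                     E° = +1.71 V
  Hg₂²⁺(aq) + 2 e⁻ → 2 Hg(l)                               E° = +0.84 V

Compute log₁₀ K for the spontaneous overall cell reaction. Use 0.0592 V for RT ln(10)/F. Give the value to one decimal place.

Cathode: Au⁺/Au; anode: Hg₂²⁺/Hg. E°cell = +0.87 V, n = 2.
log K = nE°cell / 0.0592 = (2)(+0.87) / 0.0592 = 29.4.

29.4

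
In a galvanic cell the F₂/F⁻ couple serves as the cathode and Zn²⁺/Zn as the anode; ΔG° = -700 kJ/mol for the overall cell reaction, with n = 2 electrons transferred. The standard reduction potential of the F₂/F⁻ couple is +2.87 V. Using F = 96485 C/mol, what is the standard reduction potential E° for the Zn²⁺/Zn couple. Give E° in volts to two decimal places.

-0.76 V

E°cell = −ΔG°/(nF) = −(-700×10³)/((2)(96485)) = +3.628 V.
Since F₂/F⁻ is the cathode and Zn²⁺/Zn the anode, E°cell = E°(F₂/F⁻) − E°(Zn²⁺/Zn).
So E°(Zn²⁺/Zn) = E°(F₂/F⁻) − E°cell = (+2.87) − (+3.628) = -0.76 V.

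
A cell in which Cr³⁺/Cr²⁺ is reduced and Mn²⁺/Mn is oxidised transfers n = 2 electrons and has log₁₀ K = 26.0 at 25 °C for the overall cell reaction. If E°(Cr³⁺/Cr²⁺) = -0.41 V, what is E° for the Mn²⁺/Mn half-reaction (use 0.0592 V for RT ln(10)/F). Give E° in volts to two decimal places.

E°cell = (0.0592/n)·log K = (0.0592/2)(26.0) = +0.770 V.
Since Cr³⁺/Cr²⁺ is the cathode and Mn²⁺/Mn the anode, E°cell = E°(Cr³⁺/Cr²⁺) − E°(Mn²⁺/Mn).
So E°(Mn²⁺/Mn) = E°(Cr³⁺/Cr²⁺) − E°cell = (-0.41) − (+0.770) = -1.18 V.

-1.18 V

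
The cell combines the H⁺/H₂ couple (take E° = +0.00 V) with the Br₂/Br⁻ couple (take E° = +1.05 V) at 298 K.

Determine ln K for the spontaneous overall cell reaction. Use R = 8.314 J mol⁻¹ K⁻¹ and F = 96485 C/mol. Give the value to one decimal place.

81.8

Cathode: Br₂/Br⁻; anode: H⁺/H₂. E°cell = (+1.05) − (+0.00) = +1.05 V, with n = 2.
ΔG° = −nFE° = −RT ln K, so ln K = nFE°/(RT) = (2)(96485)(+1.05) / ((8.314)(298)) = 81.781.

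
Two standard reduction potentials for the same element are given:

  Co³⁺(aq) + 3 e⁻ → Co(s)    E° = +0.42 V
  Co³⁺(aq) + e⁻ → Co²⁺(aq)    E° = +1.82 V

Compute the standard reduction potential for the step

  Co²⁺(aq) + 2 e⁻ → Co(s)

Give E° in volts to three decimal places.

Sequential free energies add, so n₃E°₃ = n₁E°₁ + n₂E°₂.
With n₃ = 3, and the known step contributing 1×(+1.82) V, the unknown satisfies 2·E° = 3×(+0.42) − 1×(+1.82) = -0.560.
E° = -0.560 / 2 = -0.280 V.

-0.280 V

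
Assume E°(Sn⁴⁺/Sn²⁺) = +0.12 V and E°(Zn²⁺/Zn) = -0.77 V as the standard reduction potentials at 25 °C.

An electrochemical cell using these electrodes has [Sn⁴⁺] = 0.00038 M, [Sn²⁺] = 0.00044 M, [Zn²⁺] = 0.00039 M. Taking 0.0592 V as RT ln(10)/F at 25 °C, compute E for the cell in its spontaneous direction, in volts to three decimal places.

+0.989 V

Sn⁴⁺/Sn²⁺ is the cathode (higher E°), Zn²⁺/Zn the anode: E°cell = +0.12 − (-0.77) = +0.89 V, n = 2.
Overall: Sn⁴⁺(aq) + Zn(s) → Sn²⁺(aq) + Zn²⁺(aq)
Q = [Sn²⁺]·[Zn²⁺] / ([Sn⁴⁺]); log Q = -3.345.
E = E° − (0.0592/n) log Q = +0.89 − (0.0592/2)(-3.345) = +0.989 V.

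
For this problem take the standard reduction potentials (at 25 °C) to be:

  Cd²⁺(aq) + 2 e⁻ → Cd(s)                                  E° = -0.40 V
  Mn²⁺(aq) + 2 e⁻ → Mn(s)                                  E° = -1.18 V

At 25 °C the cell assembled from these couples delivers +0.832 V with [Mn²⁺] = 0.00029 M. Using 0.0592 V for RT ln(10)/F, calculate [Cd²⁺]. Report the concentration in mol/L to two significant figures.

Cd²⁺/Cd is the cathode, Mn²⁺/Mn the anode: E°cell = +0.78 V, n = 2.
Overall reaction: Cd²⁺(aq) + Mn(s) → Cd(s) + Mn²⁺(aq); Q = [Mn²⁺]^1/[Cd²⁺]^1.
From E = E° − (0.0592/n) log Q: log Q = (E° − E)·n/0.0592 = (+0.78 − (+0.832))·2/0.0592 = -1.7568.
So 1·log[Cd²⁺] = 1·log(0.00029) − log Q = -3.5376 − (-1.7568) = -1.7808; [Cd²⁺] = 10^(-1.7808) ≈ 0.017 M.

0.017 M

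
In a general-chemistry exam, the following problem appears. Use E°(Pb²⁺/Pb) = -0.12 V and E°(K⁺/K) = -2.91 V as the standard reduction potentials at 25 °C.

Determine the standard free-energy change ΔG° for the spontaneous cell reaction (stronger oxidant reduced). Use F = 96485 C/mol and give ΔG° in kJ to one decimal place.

Pb²⁺/Pb (E° = -0.12 V) is the cathode; K⁺/K (E° = -2.91 V) is the anode, so E°cell = +2.79 V.
Balancing electrons gives n = 2 (lcm of 2 and 1).
ΔG° = −nFE° = −(2)(96485)(+2.79) = -538,386 J = -538.4 kJ.

-538.4 kJ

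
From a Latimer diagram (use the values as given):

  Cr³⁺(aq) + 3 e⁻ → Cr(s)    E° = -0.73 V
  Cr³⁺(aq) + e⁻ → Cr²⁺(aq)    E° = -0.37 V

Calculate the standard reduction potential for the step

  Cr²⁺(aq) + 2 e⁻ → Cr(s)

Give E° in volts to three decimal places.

Sequential free energies add, so n₃E°₃ = n₁E°₁ + n₂E°₂.
With n₃ = 3, and the known step contributing 1×(-0.37) V, the unknown satisfies 2·E° = 3×(-0.73) − 1×(-0.37) = -1.820.
E° = -1.820 / 2 = -0.910 V.

-0.910 V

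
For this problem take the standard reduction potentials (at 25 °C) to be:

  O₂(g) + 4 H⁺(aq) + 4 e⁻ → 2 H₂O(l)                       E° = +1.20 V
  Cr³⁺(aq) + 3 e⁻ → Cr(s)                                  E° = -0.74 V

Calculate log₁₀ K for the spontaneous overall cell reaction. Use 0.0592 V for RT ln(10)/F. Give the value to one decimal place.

Cathode: O₂/H₂O; anode: Cr³⁺/Cr. E°cell = +1.94 V, n = 12.
log K = nE°cell / 0.0592 = (12)(+1.94) / 0.0592 = 393.2.

393.2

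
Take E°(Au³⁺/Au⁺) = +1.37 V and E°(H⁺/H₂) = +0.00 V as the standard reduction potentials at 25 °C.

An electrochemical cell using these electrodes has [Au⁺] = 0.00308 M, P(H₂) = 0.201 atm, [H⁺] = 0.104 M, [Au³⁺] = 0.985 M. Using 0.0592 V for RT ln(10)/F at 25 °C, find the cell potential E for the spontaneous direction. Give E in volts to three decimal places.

Au³⁺/Au⁺ is the cathode (higher E°), H⁺/H₂ the anode: E°cell = +1.37 − (+0.00) = +1.37 V, n = 2.
Overall: Au³⁺(aq) + H₂(g) → Au⁺(aq) + 2 H⁺(aq)
Q = [Au⁺]·[H⁺]^2 / ([Au³⁺]·P(H₂)); log Q = -3.774.
E = E° − (0.0592/n) log Q = +1.37 − (0.0592/2)(-3.774) = +1.482 V.

+1.482 V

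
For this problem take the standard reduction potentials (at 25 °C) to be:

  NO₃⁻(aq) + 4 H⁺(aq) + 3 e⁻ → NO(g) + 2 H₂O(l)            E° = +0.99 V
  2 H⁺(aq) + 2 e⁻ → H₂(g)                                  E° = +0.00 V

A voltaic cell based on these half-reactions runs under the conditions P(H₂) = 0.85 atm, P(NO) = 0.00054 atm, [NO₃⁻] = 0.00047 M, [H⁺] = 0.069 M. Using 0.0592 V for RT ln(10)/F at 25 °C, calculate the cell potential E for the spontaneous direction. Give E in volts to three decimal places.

+0.964 V

NO₃⁻/NO is the cathode (higher E°), H⁺/H₂ the anode: E°cell = +0.99 − (+0.00) = +0.99 V, n = 6.
Overall: 2 NO₃⁻(aq) + 2 H⁺(aq) + 3 H₂(g) → 2 NO(g) + 4 H₂O(l)
Q = P(NO)^2 / ([NO₃⁻]^2·[H⁺]^2·P(H₂)^3); log Q = 2.655.
E = E° − (0.0592/n) log Q = +0.99 − (0.0592/6)(2.655) = +0.964 V.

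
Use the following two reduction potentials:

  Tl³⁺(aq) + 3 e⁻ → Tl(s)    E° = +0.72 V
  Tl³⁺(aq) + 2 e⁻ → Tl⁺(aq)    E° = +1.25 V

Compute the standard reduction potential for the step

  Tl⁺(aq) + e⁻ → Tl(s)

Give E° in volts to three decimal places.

-0.340 V

Sequential free energies add, so n₃E°₃ = n₁E°₁ + n₂E°₂.
With n₃ = 3, and the known step contributing 2×(+1.25) V, the unknown satisfies 1·E° = 3×(+0.72) − 2×(+1.25) = -0.340.
E° = -0.340 / 1 = -0.340 V.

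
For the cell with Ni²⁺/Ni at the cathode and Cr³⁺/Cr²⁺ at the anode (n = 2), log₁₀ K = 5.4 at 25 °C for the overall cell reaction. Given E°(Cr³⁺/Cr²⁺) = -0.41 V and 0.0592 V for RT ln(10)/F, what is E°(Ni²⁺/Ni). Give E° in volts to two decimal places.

E°cell = (0.0592/n)·log K = (0.0592/2)(5.4) = +0.160 V.
Since Ni²⁺/Ni is the cathode and Cr³⁺/Cr²⁺ the anode, E°cell = E°(Ni²⁺/Ni) − E°(Cr³⁺/Cr²⁺).
So E°(Ni²⁺/Ni) = E°cell + E°(Cr³⁺/Cr²⁺) = +0.160 + (-0.41) = -0.25 V.

-0.25 V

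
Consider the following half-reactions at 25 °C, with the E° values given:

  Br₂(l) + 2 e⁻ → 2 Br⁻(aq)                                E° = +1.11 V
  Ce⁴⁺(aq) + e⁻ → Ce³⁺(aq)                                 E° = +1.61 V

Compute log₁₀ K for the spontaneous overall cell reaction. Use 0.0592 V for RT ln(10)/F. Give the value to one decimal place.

16.9

Cathode: Ce⁴⁺/Ce³⁺; anode: Br₂/Br⁻. E°cell = +0.50 V, n = 2.
log K = nE°cell / 0.0592 = (2)(+0.50) / 0.0592 = 16.9.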